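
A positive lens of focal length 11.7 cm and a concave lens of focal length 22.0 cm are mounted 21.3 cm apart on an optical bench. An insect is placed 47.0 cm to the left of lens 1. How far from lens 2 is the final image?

Lens 1: 1/d_i1 = 1/f₁ − 1/d_o1 = 1/(11.7) − 1/(47.0) = 0.06419, so d_i1 = 15.58 cm.
The intermediate image is 15.58 cm to the right of lens 1, which is 21.3 − (15.58) = 5.720 cm to the left of lens 2, so d_o2 = +5.720 cm.
Lens 2 is diverging, so f₂ = −22.0 cm.
Lens 2: 1/d_i2 = 1/f₂ − 1/d_o2 = 1/(-22.0) − 1/(5.720) = -0.2203, so d_i2 = -4.54 cm.
The final image is virtual, 4.54 cm to the left of lens 2 (overall magnification ≈ -0.26).

4.54 cm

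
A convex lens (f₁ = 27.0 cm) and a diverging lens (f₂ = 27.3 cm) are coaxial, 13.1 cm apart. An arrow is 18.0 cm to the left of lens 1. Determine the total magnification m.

Lens 1: 1/d_i1 = 1/(27.0) − 1/(18.0) = -0.01852, so d_i1 = -54.00 cm; m₁ = −d_i1/d_o1 = +3.000.
d_o2 = 13.1 − (-54.00) = 67.10 cm.
f₂ = −27.3 cm (diverging).
Lens 2: 1/d_i2 = 1/(-27.3) − 1/(67.10) = -0.05153, so d_i2 = -19.40 cm; m₂ = −d_i2/d_o2 = +0.2892.
m = m₁·m₂ = (+3.000)(+0.2892) = +0.868.

m = +0.868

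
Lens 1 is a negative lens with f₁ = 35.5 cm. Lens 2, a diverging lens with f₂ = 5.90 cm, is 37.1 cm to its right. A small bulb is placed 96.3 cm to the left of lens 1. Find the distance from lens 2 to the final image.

Lens 1 is diverging, so f₁ = −35.5 cm.
Lens 1: 1/d_i1 = 1/f₁ − 1/d_o1 = 1/(-35.5) − 1/(96.3) = -0.03855, so d_i1 = -25.94 cm.
The intermediate image is 25.94 cm to the left of lens 1 (virtual), which is 37.1 − (-25.94) = 63.04 cm to the left of lens 2, so d_o2 = +63.04 cm.
Lens 2 is diverging, so f₂ = −5.90 cm.
Lens 2: 1/d_i2 = 1/f₂ − 1/d_o2 = 1/(-5.90) − 1/(63.04) = -0.1854, so d_i2 = -5.40 cm.
The final image is virtual, 5.40 cm to the left of lens 2 (overall magnification ≈ 0.023).

5.40 cm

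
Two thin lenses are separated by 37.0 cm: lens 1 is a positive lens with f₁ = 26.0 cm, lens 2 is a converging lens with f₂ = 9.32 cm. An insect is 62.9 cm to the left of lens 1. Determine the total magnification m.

Lens 1: 1/d_i1 = 1/(26.0) − 1/(62.9) = 0.02256, so d_i1 = 44.32 cm; m₁ = −d_i1/d_o1 = -0.7046.
d_o2 = 37.0 − (44.32) = -7.320 cm (virtual object).
Lens 2: 1/d_i2 = 1/(9.32) − 1/(-7.320) = 0.2439, so d_i2 = 4.100 cm; m₂ = −d_i2/d_o2 = +0.5601.
m = m₁·m₂ = (-0.7046)(+0.5601) = -0.395.

m = -0.395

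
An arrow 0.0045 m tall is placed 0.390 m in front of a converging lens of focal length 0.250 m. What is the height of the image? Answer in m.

0.00804 m

1/d_i = 1/f − 1/d_o = 1/(0.2500) − 1/(0.390) = 1.436, so d_i = 0.6964 m.
m = −d_i/d_o = -1.786.
|h_i| = |m|·h_o = 1.786 × 0.0045 = 0.00804 m. The image is real, inverted and enlarged, on the far side of the lens.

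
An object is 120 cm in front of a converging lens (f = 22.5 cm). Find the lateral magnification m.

m = -0.231

1/d_i = 1/f − 1/d_o = 1/(22.50) − 1/(120) = 0.03611, so d_i = 27.69 cm.
m = −d_i/d_o = −(27.69)/(120) = -0.231.
The image is real, inverted and reduced, on the far side of the lens.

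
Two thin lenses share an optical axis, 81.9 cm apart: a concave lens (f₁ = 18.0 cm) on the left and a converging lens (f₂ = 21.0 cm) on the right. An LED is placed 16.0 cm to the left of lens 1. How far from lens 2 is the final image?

Lens 1 is diverging, so f₁ = −18.0 cm.
Lens 1: 1/d_i1 = 1/f₁ − 1/d_o1 = 1/(-18.0) − 1/(16.0) = -0.1181, so d_i1 = -8.471 cm.
The intermediate image is 8.471 cm to the left of lens 1 (virtual), which is 81.9 − (-8.471) = 90.37 cm to the left of lens 2, so d_o2 = +90.37 cm.
Lens 2: 1/d_i2 = 1/f₂ − 1/d_o2 = 1/(21.0) − 1/(90.37) = 0.03655, so d_i2 = 27.4 cm.
The final image is real, 27.4 cm to the right of lens 2 (overall magnification ≈ -0.16).

27.4 cm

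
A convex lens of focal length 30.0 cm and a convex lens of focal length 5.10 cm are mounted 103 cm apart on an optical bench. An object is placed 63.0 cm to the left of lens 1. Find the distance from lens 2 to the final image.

Lens 1: 1/d_i1 = 1/f₁ − 1/d_o1 = 1/(30.0) − 1/(63.0) = 0.01746, so d_i1 = 57.27 cm.
The intermediate image is 57.27 cm to the right of lens 1, which is 103 − (57.27) = 45.73 cm to the left of lens 2, so d_o2 = +45.73 cm.
Lens 2: 1/d_i2 = 1/f₂ − 1/d_o2 = 1/(5.10) − 1/(45.73) = 0.1742, so d_i2 = 5.74 cm.
The final image is real, 5.74 cm to the right of lens 2 (overall magnification ≈ 0.11).

5.74 cm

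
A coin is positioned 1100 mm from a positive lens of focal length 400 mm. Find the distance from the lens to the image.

629 mm

Lens equation: 1/q = 1/f − 1/p = 1/(400.0) − 1/(1100) = 0.002500 − 0.0009091 = 0.001591, so q = 629 mm.
The image is real, inverted and reduced, on the far side of the lens.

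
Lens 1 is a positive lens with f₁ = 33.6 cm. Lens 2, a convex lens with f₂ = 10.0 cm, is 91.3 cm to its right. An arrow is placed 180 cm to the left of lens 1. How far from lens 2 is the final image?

Lens 1: 1/d_i1 = 1/f₁ − 1/d_o1 = 1/(33.6) − 1/(180) = 0.02421, so d_i1 = 41.31 cm.
The intermediate image is 41.31 cm to the right of lens 1, which is 91.3 − (41.31) = 49.99 cm to the left of lens 2, so d_o2 = +49.99 cm.
Lens 2: 1/d_i2 = 1/f₂ − 1/d_o2 = 1/(10.0) − 1/(49.99) = 0.08000, so d_i2 = 12.5 cm.
The final image is real, 12.5 cm to the right of lens 2 (overall magnification ≈ 0.057).

12.5 cm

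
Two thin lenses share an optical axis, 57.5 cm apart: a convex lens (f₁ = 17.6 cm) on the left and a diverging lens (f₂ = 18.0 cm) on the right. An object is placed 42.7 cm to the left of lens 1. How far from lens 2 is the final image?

Lens 1: 1/d_i1 = 1/f₁ − 1/d_o1 = 1/(17.6) − 1/(42.7) = 0.03340, so d_i1 = 29.94 cm.
The intermediate image is 29.94 cm to the right of lens 1, which is 57.5 − (29.94) = 27.56 cm to the left of lens 2, so d_o2 = +27.56 cm.
Lens 2 is diverging, so f₂ = −18.0 cm.
Lens 2: 1/d_i2 = 1/f₂ − 1/d_o2 = 1/(-18.0) − 1/(27.56) = -0.09184, so d_i2 = -10.9 cm.
The final image is virtual, 10.9 cm to the left of lens 2 (overall magnification ≈ -0.28).

10.9 cm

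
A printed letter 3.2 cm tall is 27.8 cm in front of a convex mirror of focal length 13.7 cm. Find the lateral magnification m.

m = +0.330

For a convex mirror, f = -13.7 cm.
1/d_i = 1/f − 1/d_o = 1/(-13.70) − 1/(27.8) = -0.1090, so d_i = -9.177 cm.
m = −d_i/d_o = −(-9.177)/(27.8) = +0.330.
The image is virtual, upright and reduced, behind the mirror.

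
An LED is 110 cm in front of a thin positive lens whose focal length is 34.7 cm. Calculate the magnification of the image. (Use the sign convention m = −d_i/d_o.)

1/d_i = 1/f − 1/d_o = 1/(34.70) − 1/(110) = 0.01973, so d_i = 50.69 cm.
m = −d_i/d_o = −(50.69)/(110) = -0.461.
The image is real, inverted and reduced, on the far side of the lens.

m = -0.461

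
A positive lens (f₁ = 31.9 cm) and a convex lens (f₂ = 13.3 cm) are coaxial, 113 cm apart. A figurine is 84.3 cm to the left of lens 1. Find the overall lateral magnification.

m = +0.167

Lens 1: 1/d_i1 = 1/(31.9) − 1/(84.3) = 0.01949, so d_i1 = 51.32 cm; m₁ = −d_i1/d_o1 = -0.6088.
d_o2 = 113 − (51.32) = 61.68 cm.
Lens 2: 1/d_i2 = 1/(13.3) − 1/(61.68) = 0.05898, so d_i2 = 16.96 cm; m₂ = −d_i2/d_o2 = -0.2749.
m = m₁·m₂ = (-0.6088)(-0.2749) = +0.167.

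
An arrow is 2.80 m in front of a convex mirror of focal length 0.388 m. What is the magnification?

m = +0.122

For a convex mirror, f = -0.388 m.
1/d_i = 1/f − 1/d_o = 1/(-0.3880) − 1/(2.80) = -2.934, so d_i = -0.3408 m.
m = −d_i/d_o = −(-0.3408)/(2.80) = +0.122.
The image is virtual, upright and reduced, behind the mirror.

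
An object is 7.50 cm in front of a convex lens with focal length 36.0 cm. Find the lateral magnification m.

m = +1.26

1/d_i = 1/f − 1/d_o = 1/(36.00) − 1/(7.50) = -0.1056, so d_i = -9.474 cm.
m = −d_i/d_o = −(-9.474)/(7.50) = +1.26.
The image is virtual, upright and enlarged, on the same side as the object.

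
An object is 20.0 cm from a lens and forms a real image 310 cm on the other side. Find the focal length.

f = 18.8 cm (converging)

Real image ⇒ d_i = +310 cm.
1/f = 1/d_o + 1/d_i = 1/(20.0) + 1/(310) = 0.05323, so f = 18.8 cm.
Since f is positive, the lens is converging.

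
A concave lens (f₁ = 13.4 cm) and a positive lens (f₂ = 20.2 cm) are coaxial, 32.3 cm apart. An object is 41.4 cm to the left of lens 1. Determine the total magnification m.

f₁ = −13.4 cm (diverging).
Lens 1: 1/d_i1 = 1/(-13.4) − 1/(41.4) = -0.09878, so d_i1 = -10.12 cm; m₁ = −d_i1/d_o1 = +0.2444.
d_o2 = 32.3 − (-10.12) = 42.42 cm.
Lens 2: 1/d_i2 = 1/(20.2) − 1/(42.42) = 0.02593, so d_i2 = 38.56 cm; m₂ = −d_i2/d_o2 = -0.9091.
m = m₁·m₂ = (+0.2444)(-0.9091) = -0.222.

m = -0.222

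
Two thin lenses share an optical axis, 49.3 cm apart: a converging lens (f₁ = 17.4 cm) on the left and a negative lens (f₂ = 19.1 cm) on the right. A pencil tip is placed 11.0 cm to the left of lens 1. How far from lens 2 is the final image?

Lens 1: 1/d_i1 = 1/f₁ − 1/d_o1 = 1/(17.4) − 1/(11.0) = -0.03344, so d_i1 = -29.91 cm.
The intermediate image is 29.91 cm to the left of lens 1 (virtual), which is 49.3 − (-29.91) = 79.21 cm to the left of lens 2, so d_o2 = +79.21 cm.
Lens 2 is diverging, so f₂ = −19.1 cm.
Lens 2: 1/d_i2 = 1/f₂ − 1/d_o2 = 1/(-19.1) − 1/(79.21) = -0.06498, so d_i2 = -15.4 cm.
The final image is virtual, 15.4 cm to the left of lens 2 (overall magnification ≈ 0.53).

15.4 cm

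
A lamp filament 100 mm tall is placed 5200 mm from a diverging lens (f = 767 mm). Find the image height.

For a diverging lens, f = -767 mm.
1/d_i = 1/f − 1/d_o = 1/(-767.0) − 1/(5200) = -0.001496, so d_i = -668.4 mm.
m = −d_i/d_o = +0.1285.
|h_i| = |m|·h_o = 0.1285 × 100 = 12.9 mm. The image is virtual, upright and reduced, on the same side as the object.

12.9 mm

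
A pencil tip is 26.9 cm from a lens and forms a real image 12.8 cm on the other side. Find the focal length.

Real image ⇒ d_i = +12.8 cm.
1/f = 1/d_o + 1/d_i = 1/(26.9) + 1/(12.8) = 0.1153, so f = 8.67 cm.
Since f is positive, the lens is converging.

f = 8.67 cm (converging)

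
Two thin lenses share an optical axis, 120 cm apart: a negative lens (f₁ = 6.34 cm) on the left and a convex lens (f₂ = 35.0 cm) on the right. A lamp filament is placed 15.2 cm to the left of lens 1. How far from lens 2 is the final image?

48.7 cm

Lens 1 is diverging, so f₁ = −6.34 cm.
Lens 1: 1/d_i1 = 1/f₁ − 1/d_o1 = 1/(-6.34) − 1/(15.2) = -0.2235, so d_i1 = -4.474 cm.
The intermediate image is 4.474 cm to the left of lens 1 (virtual), which is 120 − (-4.474) = 124.5 cm to the left of lens 2, so d_o2 = +124.5 cm.
Lens 2: 1/d_i2 = 1/f₂ − 1/d_o2 = 1/(35.0) − 1/(124.5) = 0.02054, so d_i2 = 48.7 cm.
The final image is real, 48.7 cm to the right of lens 2 (overall magnification ≈ -0.12).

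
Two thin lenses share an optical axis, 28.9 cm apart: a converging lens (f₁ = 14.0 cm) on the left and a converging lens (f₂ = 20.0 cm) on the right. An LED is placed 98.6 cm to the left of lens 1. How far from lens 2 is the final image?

Lens 1: 1/d_i1 = 1/f₁ − 1/d_o1 = 1/(14.0) − 1/(98.6) = 0.06129, so d_i1 = 16.32 cm.
The intermediate image is 16.32 cm to the right of lens 1, which is 28.9 − (16.32) = 12.58 cm to the left of lens 2, so d_o2 = +12.58 cm.
Lens 2: 1/d_i2 = 1/f₂ − 1/d_o2 = 1/(20.0) − 1/(12.58) = -0.02949, so d_i2 = -33.9 cm.
The final image is virtual, 33.9 cm to the left of lens 2 (overall magnification ≈ -0.45).

33.9 cm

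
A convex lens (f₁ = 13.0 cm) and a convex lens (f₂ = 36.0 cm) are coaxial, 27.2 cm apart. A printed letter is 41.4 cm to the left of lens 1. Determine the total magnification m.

Lens 1: 1/d_i1 = 1/(13.0) − 1/(41.4) = 0.05277, so d_i1 = 18.95 cm; m₁ = −d_i1/d_o1 = -0.4577.
d_o2 = 27.2 − (18.95) = 8.250 cm.
Lens 2: 1/d_i2 = 1/(36.0) − 1/(8.250) = -0.09343, so d_i2 = -10.70 cm; m₂ = −d_i2/d_o2 = +1.297.
m = m₁·m₂ = (-0.4577)(+1.297) = -0.594.

m = -0.594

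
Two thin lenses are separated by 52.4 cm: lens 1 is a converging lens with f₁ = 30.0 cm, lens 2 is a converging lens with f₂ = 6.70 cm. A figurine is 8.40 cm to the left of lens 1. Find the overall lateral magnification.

Lens 1: 1/d_i1 = 1/(30.0) − 1/(8.40) = -0.08571, so d_i1 = -11.67 cm; m₁ = −d_i1/d_o1 = +1.389.
d_o2 = 52.4 − (-11.67) = 64.07 cm.
Lens 2: 1/d_i2 = 1/(6.70) − 1/(64.07) = 0.1336, so d_i2 = 7.482 cm; m₂ = −d_i2/d_o2 = -0.1168.
m = m₁·m₂ = (+1.389)(-0.1168) = -0.162.

m = -0.162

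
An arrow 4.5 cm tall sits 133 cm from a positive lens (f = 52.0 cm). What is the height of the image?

2.89 cm

1/d_i = 1/f − 1/d_o = 1/(52.00) − 1/(133) = 0.01171, so d_i = 85.38 cm.
m = −d_i/d_o = -0.6420.
|h_i| = |m|·h_o = 0.6420 × 4.5 = 2.89 cm. The image is real, inverted and reduced, on the far side of the lens.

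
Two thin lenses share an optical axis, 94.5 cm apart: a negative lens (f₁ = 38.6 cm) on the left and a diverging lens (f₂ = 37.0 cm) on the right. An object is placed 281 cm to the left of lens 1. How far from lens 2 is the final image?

28.7 cm

Lens 1 is diverging, so f₁ = −38.6 cm.
Lens 1: 1/d_i1 = 1/f₁ − 1/d_o1 = 1/(-38.6) − 1/(281) = -0.02947, so d_i1 = -33.94 cm.
The intermediate image is 33.94 cm to the left of lens 1 (virtual), which is 94.5 − (-33.94) = 128.4 cm to the left of lens 2, so d_o2 = +128.4 cm.
Lens 2 is diverging, so f₂ = −37.0 cm.
Lens 2: 1/d_i2 = 1/f₂ − 1/d_o2 = 1/(-37.0) − 1/(128.4) = -0.03482, so d_i2 = -28.7 cm.
The final image is virtual, 28.7 cm to the left of lens 2 (overall magnification ≈ 0.027).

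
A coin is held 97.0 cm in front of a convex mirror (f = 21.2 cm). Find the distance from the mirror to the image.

For a convex mirror, f = -21.2 cm.
Mirror equation: 1/q = 1/f − 1/p = 1/(-21.20) − 1/(97.0) = -0.04717 − 0.01031 = -0.05748, so q = -17.4 cm.
The image is virtual, upright and reduced, behind the mirror.

17.4 cm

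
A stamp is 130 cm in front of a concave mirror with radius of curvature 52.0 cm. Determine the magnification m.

f = R/2 = 52.0/2 = 26.00 cm.
1/d_i = 1/f − 1/d_o = 1/(26.00) − 1/(130) = 0.03077, so d_i = 32.50 cm.
m = −d_i/d_o = −(32.50)/(130) = -0.250.
The image is real, inverted and reduced, in front of the mirror.

m = -0.250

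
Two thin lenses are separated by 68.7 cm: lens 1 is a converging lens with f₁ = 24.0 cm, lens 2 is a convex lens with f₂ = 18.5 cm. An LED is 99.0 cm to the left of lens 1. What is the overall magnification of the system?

Lens 1: 1/d_i1 = 1/(24.0) − 1/(99.0) = 0.03157, so d_i1 = 31.68 cm; m₁ = −d_i1/d_o1 = -0.3200.
d_o2 = 68.7 − (31.68) = 37.02 cm.
Lens 2: 1/d_i2 = 1/(18.5) − 1/(37.02) = 0.02704, so d_i2 = 36.98 cm; m₂ = −d_i2/d_o2 = -0.9989.
m = m₁·m₂ = (-0.3200)(-0.9989) = +0.320.

m = +0.320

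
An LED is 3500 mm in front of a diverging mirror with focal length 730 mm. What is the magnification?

For a diverging mirror, f = -730 mm.
1/d_i = 1/f − 1/d_o = 1/(-730.0) − 1/(3500) = -0.001656, so d_i = -604.0 mm.
m = −d_i/d_o = −(-604.0)/(3500) = +0.173.
The image is virtual, upright and reduced, behind the mirror.

m = +0.173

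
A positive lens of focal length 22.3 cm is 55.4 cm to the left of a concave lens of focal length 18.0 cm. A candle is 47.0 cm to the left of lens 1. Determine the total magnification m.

Lens 1: 1/d_i1 = 1/(22.3) − 1/(47.0) = 0.02357, so d_i1 = 42.43 cm; m₁ = −d_i1/d_o1 = -0.9028.
d_o2 = 55.4 − (42.43) = 12.97 cm.
f₂ = −18.0 cm (diverging).
Lens 2: 1/d_i2 = 1/(-18.0) − 1/(12.97) = -0.1327, so d_i2 = -7.538 cm; m₂ = −d_i2/d_o2 = +0.5812.
m = m₁·m₂ = (-0.9028)(+0.5812) = -0.525.

m = -0.525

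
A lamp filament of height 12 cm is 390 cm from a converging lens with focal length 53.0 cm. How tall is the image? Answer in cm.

1.89 cm

1/d_i = 1/f − 1/d_o = 1/(53.00) − 1/(390) = 0.01630, so d_i = 61.34 cm.
m = −d_i/d_o = -0.1573.
|h_i| = |m|·h_o = 0.1573 × 12 = 1.89 cm. The image is real, inverted and reduced, on the far side of the lens.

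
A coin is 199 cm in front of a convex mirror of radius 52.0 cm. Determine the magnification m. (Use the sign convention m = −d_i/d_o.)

f = R/2 = 52.0/2 = 26.00 cm; for a convex mirror, f = -26.00 cm.
1/d_i = 1/f − 1/d_o = 1/(-26.00) − 1/(199) = -0.04349, so d_i = -23.00 cm.
m = −d_i/d_o = −(-23.00)/(199) = +0.116.
The image is virtual, upright and reduced, behind the mirror.

m = +0.116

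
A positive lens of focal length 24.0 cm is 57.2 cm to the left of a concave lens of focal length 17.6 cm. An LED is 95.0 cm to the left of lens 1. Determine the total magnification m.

m = -0.139

Lens 1: 1/d_i1 = 1/(24.0) − 1/(95.0) = 0.03114, so d_i1 = 32.11 cm; m₁ = −d_i1/d_o1 = -0.3380.
d_o2 = 57.2 − (32.11) = 25.09 cm.
f₂ = −17.6 cm (diverging).
Lens 2: 1/d_i2 = 1/(-17.6) − 1/(25.09) = -0.09667, so d_i2 = -10.34 cm; m₂ = −d_i2/d_o2 = +0.4123.
m = m₁·m₂ = (-0.3380)(+0.4123) = -0.139.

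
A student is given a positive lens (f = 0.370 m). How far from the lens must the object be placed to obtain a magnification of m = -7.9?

0.417 m

m = −d_i/d_o ⇒ d_i = −m·d_o.
1/f = 1/d_o + 1/d_i = 1/d_o − 1/(m·d_o) = (1 − 1/m)/d_o, so d_o = f(1 − 1/m) = (0.3700)(1 − 1/(-7.9)) = 0.417 m.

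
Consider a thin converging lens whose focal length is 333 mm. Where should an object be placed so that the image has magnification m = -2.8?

m = −d_i/d_o ⇒ d_i = −m·d_o.
1/f = 1/d_o + 1/d_i = 1/d_o − 1/(m·d_o) = (1 − 1/m)/d_o, so d_o = f(1 − 1/m) = (333.0)(1 − 1/(-2.8)) = 452 mm.

452 mm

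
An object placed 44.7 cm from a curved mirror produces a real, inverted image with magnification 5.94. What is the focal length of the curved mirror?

m = −d_i/d_o ⇒ d_i = −m·d_o = −(-5.94)·(44.7) = 265.5 cm.
1/f = 1/d_o + 1/d_i = 1/(44.7) + 1/(265.5) = 0.02614, so f = 38.3 cm.
Since f is positive, the curved mirror is concave.

f = 38.3 cm (concave)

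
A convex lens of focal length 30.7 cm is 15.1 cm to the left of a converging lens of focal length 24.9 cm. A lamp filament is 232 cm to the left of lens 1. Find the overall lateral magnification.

m = -0.0840

Lens 1: 1/d_i1 = 1/(30.7) − 1/(232) = 0.02826, so d_i1 = 35.38 cm; m₁ = −d_i1/d_o1 = -0.1525.
d_o2 = 15.1 − (35.38) = -20.28 cm (virtual object).
Lens 2: 1/d_i2 = 1/(24.9) − 1/(-20.28) = 0.08947, so d_i2 = 11.18 cm; m₂ = −d_i2/d_o2 = +0.5511.
m = m₁·m₂ = (-0.1525)(+0.5511) = -0.0840.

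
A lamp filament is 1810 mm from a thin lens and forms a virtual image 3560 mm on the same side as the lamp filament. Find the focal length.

f = 3680 mm (converging)

Virtual image ⇒ d_i = −3560 mm.
1/f = 1/d_o + 1/d_i = 1/(1810) + 1/(-3560) = 0.0002716, so f = 3680 mm.
Since f is positive, the thin lens is converging.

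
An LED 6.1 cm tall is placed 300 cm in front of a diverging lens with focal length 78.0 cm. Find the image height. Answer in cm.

For a diverging lens, f = -78.0 cm.
1/d_i = 1/f − 1/d_o = 1/(-78.00) − 1/(300) = -0.01615, so d_i = -61.90 cm.
m = −d_i/d_o = +0.2063.
|h_i| = |m|·h_o = 0.2063 × 6.1 = 1.26 cm. The image is virtual, upright and reduced, on the same side as the object.

1.26 cm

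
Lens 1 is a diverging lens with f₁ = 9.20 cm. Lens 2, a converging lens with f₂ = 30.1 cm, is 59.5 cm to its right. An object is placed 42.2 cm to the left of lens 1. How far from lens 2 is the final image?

Lens 1 is diverging, so f₁ = −9.20 cm.
Lens 1: 1/d_i1 = 1/f₁ − 1/d_o1 = 1/(-9.20) − 1/(42.2) = -0.1324, so d_i1 = -7.553 cm.
The intermediate image is 7.553 cm to the left of lens 1 (virtual), which is 59.5 − (-7.553) = 67.05 cm to the left of lens 2, so d_o2 = +67.05 cm.
Lens 2: 1/d_i2 = 1/f₂ − 1/d_o2 = 1/(30.1) − 1/(67.05) = 0.01831, so d_i2 = 54.6 cm.
The final image is real, 54.6 cm to the right of lens 2 (overall magnification ≈ -0.15).

54.6 cm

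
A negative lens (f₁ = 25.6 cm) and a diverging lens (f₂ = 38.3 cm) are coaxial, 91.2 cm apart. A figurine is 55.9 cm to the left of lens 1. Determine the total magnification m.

f₁ = −25.6 cm (diverging).
Lens 1: 1/d_i1 = 1/(-25.6) − 1/(55.9) = -0.05695, so d_i1 = -17.56 cm; m₁ = −d_i1/d_o1 = +0.3141.
d_o2 = 91.2 − (-17.56) = 108.8 cm.
f₂ = −38.3 cm (diverging).
Lens 2: 1/d_i2 = 1/(-38.3) − 1/(108.8) = -0.03530, so d_i2 = -28.33 cm; m₂ = −d_i2/d_o2 = +0.2604.
m = m₁·m₂ = (+0.3141)(+0.2604) = +0.0818.

m = +0.0818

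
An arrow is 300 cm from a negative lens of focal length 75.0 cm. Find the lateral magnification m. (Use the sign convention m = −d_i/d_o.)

m = +0.200

For a negative lens, f = -75.0 cm.
1/d_i = 1/f − 1/d_o = 1/(-75.00) − 1/(300) = -0.01667, so d_i = -60.00 cm.
m = −d_i/d_o = −(-60.00)/(300) = +0.200.
The image is virtual, upright and reduced, on the same side as the object.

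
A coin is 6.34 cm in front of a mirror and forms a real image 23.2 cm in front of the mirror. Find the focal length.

Real image ⇒ d_i = +23.2 cm.
1/f = 1/d_o + 1/d_i = 1/(6.34) + 1/(23.2) = 0.2008, so f = 4.98 cm.
Since f is positive, the mirror is concave.

f = 4.98 cm (concave)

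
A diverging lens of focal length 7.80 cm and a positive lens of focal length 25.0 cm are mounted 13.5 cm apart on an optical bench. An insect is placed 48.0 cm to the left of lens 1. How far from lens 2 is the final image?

105 cm

Lens 1 is diverging, so f₁ = −7.80 cm.
Lens 1: 1/d_i1 = 1/f₁ − 1/d_o1 = 1/(-7.80) − 1/(48.0) = -0.1490, so d_i1 = -6.710 cm.
The intermediate image is 6.710 cm to the left of lens 1 (virtual), which is 13.5 − (-6.710) = 20.21 cm to the left of lens 2, so d_o2 = +20.21 cm.
Lens 2: 1/d_i2 = 1/f₂ − 1/d_o2 = 1/(25.0) − 1/(20.21) = -0.009480, so d_i2 = -105 cm.
The final image is virtual, 105 cm to the left of lens 2 (overall magnification ≈ 0.73).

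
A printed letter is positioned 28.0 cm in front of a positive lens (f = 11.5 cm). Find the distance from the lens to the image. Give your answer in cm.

Thin-lens equation: 1/v = 1/f − 1/u = 1/(11.50) − 1/(28.0) = 0.08696 − 0.03571 = 0.05124, so v = 19.5 cm.
The image is real, inverted and reduced, on the far side of the lens.

19.5 cm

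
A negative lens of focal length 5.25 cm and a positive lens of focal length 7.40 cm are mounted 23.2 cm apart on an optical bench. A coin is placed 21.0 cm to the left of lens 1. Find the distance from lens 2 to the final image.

Lens 1 is diverging, so f₁ = −5.25 cm.
Lens 1: 1/d_i1 = 1/f₁ − 1/d_o1 = 1/(-5.25) − 1/(21.0) = -0.2381, so d_i1 = -4.200 cm.
The intermediate image is 4.200 cm to the left of lens 1 (virtual), which is 23.2 − (-4.200) = 27.40 cm to the left of lens 2, so d_o2 = +27.40 cm.
Lens 2: 1/d_i2 = 1/f₂ − 1/d_o2 = 1/(7.40) − 1/(27.40) = 0.09864, so d_i2 = 10.1 cm.
The final image is real, 10.1 cm to the right of lens 2 (overall magnification ≈ -0.074).

10.1 cm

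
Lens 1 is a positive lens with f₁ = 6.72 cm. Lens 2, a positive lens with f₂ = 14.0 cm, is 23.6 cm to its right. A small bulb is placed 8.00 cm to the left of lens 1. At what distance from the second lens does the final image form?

Lens 1: 1/d_i1 = 1/f₁ − 1/d_o1 = 1/(6.72) − 1/(8.00) = 0.02381, so d_i1 = 42.00 cm.
The intermediate image is 42.00 cm to the right of lens 1, which lies 18.40 cm to the right of lens 2 — a virtual object — so d_o2 = −18.40 cm.
Lens 2: 1/d_i2 = 1/f₂ − 1/d_o2 = 1/(14.0) − 1/(-18.40) = 0.1258, so d_i2 = 7.95 cm.
The final image is real, 7.95 cm to the right of lens 2 (overall magnification ≈ -2.3).

7.95 cm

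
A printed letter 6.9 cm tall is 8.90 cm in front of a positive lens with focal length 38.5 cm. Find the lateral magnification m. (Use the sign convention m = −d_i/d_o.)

m = +1.30

1/d_i = 1/f − 1/d_o = 1/(38.50) − 1/(8.90) = -0.08639, so d_i = -11.58 cm.
m = −d_i/d_o = −(-11.58)/(8.90) = +1.30.
The image is virtual, upright and enlarged, on the same side as the object.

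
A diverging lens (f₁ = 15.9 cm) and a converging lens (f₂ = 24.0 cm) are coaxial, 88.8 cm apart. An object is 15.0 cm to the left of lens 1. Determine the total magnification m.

m = -0.170

f₁ = −15.9 cm (diverging).
Lens 1: 1/d_i1 = 1/(-15.9) − 1/(15.0) = -0.1296, so d_i1 = -7.718 cm; m₁ = −d_i1/d_o1 = +0.5145.
d_o2 = 88.8 − (-7.718) = 96.52 cm.
Lens 2: 1/d_i2 = 1/(24.0) − 1/(96.52) = 0.03131, so d_i2 = 31.94 cm; m₂ = −d_i2/d_o2 = -0.3309.
m = m₁·m₂ = (+0.5145)(-0.3309) = -0.170.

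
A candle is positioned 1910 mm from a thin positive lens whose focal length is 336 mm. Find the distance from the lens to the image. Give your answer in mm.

Thin-lens equation: 1/s_i = 1/f − 1/s_o = 1/(336.0) − 1/(1910) = 0.002976 − 0.0005236 = 0.002453, so s_i = 408 mm.
The image is real, inverted and reduced, on the far side of the lens.

408 mm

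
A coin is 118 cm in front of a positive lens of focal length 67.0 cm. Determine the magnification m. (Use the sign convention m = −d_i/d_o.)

m = -1.31

1/d_i = 1/f − 1/d_o = 1/(67.00) − 1/(118) = 0.006451, so d_i = 155.0 cm.
m = −d_i/d_o = −(155.0)/(118) = -1.31.
The image is real, inverted and enlarged, on the far side of the lens.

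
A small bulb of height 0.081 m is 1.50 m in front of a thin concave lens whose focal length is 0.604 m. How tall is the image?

For a concave lens, f = -0.604 m.
1/d_i = 1/f − 1/d_o = 1/(-0.6040) − 1/(1.50) = -2.322, so d_i = -0.4306 m.
m = −d_i/d_o = +0.2871.
|h_i| = |m|·h_o = 0.2871 × 0.081 = 0.0233 m. The image is virtual, upright and reduced, on the same side as the object.

0.0233 m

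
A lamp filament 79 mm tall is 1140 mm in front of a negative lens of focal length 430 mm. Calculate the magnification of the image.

For a negative lens, f = -430 mm.
1/d_i = 1/f − 1/d_o = 1/(-430.0) − 1/(1140) = -0.003203, so d_i = -312.2 mm.
m = −d_i/d_o = −(-312.2)/(1140) = +0.274.
The image is virtual, upright and reduced, on the same side as the object.

m = +0.274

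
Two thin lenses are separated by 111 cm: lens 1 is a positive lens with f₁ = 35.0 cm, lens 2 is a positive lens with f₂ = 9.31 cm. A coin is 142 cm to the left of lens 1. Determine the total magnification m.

m = +0.0551

Lens 1: 1/d_i1 = 1/(35.0) − 1/(142) = 0.02153, so d_i1 = 46.45 cm; m₁ = −d_i1/d_o1 = -0.3271.
d_o2 = 111 − (46.45) = 64.55 cm.
Lens 2: 1/d_i2 = 1/(9.31) − 1/(64.55) = 0.09192, so d_i2 = 10.88 cm; m₂ = −d_i2/d_o2 = -0.1685.
m = m₁·m₂ = (-0.3271)(-0.1685) = +0.0551.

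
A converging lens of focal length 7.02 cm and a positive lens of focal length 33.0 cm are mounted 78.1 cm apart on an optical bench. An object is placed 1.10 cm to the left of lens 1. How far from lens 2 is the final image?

Lens 1: 1/d_i1 = 1/f₁ − 1/d_o1 = 1/(7.02) − 1/(1.10) = -0.7666, so d_i1 = -1.304 cm.
The intermediate image is 1.304 cm to the left of lens 1 (virtual), which is 78.1 − (-1.304) = 79.40 cm to the left of lens 2, so d_o2 = +79.40 cm.
Lens 2: 1/d_i2 = 1/f₂ − 1/d_o2 = 1/(33.0) − 1/(79.40) = 0.01771, so d_i2 = 56.5 cm.
The final image is real, 56.5 cm to the right of lens 2 (overall magnification ≈ -0.84).

56.5 cm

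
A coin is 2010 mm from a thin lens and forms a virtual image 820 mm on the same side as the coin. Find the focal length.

f = -1390 mm (diverging)

Virtual image ⇒ d_i = −820 mm.
1/f = 1/d_o + 1/d_i = 1/(2010) + 1/(-820) = -0.0007220, so f = -1390 mm.
Since f is negative, the thin lens is diverging.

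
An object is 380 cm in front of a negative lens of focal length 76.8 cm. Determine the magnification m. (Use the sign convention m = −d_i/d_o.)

For a negative lens, f = -76.8 cm.
1/d_i = 1/f − 1/d_o = 1/(-76.80) − 1/(380) = -0.01565, so d_i = -63.89 cm.
m = −d_i/d_o = −(-63.89)/(380) = +0.168.
The image is virtual, upright and reduced, on the same side as the object.

m = +0.168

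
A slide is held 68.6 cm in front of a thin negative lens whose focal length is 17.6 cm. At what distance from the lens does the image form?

For a negative lens, f = -17.6 cm.
Lens equation: 1/s_i = 1/f − 1/s_o = 1/(-17.60) − 1/(68.6) = -0.05682 − 0.01458 = -0.07140, so s_i = -14.0 cm.
The image is virtual, upright and reduced, on the same side as the object.

14.0 cm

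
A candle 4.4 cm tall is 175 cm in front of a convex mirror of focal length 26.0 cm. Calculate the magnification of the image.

m = +0.129

For a convex mirror, f = -26.0 cm.
1/d_i = 1/f − 1/d_o = 1/(-26.00) − 1/(175) = -0.04418, so d_i = -22.64 cm.
m = −d_i/d_o = −(-22.64)/(175) = +0.129.
The image is virtual, upright and reduced, behind the mirror.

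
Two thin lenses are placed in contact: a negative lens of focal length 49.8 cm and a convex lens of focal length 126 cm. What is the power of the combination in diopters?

P₁ = 1/f₁ = 1/(-0.498 m) = -2.008 D; P₂ = 1/f₂ = 1/(1.26 m) = +0.7937 D.
For thin lenses in contact, P = P₁ + P₂ = (-2.008) + (+0.7937) = -1.21 D.

P = -1.21 D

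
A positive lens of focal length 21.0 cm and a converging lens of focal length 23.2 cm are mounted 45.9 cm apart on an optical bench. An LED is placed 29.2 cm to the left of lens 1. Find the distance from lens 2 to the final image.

Lens 1: 1/d_i1 = 1/f₁ − 1/d_o1 = 1/(21.0) − 1/(29.2) = 0.01337, so d_i1 = 74.78 cm.
The intermediate image is 74.78 cm to the right of lens 1, which lies 28.88 cm to the right of lens 2 — a virtual object — so d_o2 = −28.88 cm.
Lens 2: 1/d_i2 = 1/f₂ − 1/d_o2 = 1/(23.2) − 1/(-28.88) = 0.07773, so d_i2 = 12.9 cm.
The final image is real, 12.9 cm to the right of lens 2 (overall magnification ≈ -1.1).

12.9 cm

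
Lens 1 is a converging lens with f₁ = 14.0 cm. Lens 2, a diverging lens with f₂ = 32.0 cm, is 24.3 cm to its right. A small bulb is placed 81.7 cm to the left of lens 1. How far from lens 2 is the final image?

6.01 cm

Lens 1: 1/d_i1 = 1/f₁ − 1/d_o1 = 1/(14.0) − 1/(81.7) = 0.05919, so d_i1 = 16.90 cm.
The intermediate image is 16.90 cm to the right of lens 1, which is 24.3 − (16.90) = 7.400 cm to the left of lens 2, so d_o2 = +7.400 cm.
Lens 2 is diverging, so f₂ = −32.0 cm.
Lens 2: 1/d_i2 = 1/f₂ − 1/d_o2 = 1/(-32.0) − 1/(7.400) = -0.1664, so d_i2 = -6.01 cm.
The final image is virtual, 6.01 cm to the left of lens 2 (overall magnification ≈ -0.17).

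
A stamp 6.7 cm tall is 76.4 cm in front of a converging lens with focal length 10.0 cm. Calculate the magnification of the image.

m = -0.151

1/d_i = 1/f − 1/d_o = 1/(10.00) − 1/(76.4) = 0.08691, so d_i = 11.51 cm.
m = −d_i/d_o = −(11.51)/(76.4) = -0.151.
The image is real, inverted and reduced, on the far side of the lens.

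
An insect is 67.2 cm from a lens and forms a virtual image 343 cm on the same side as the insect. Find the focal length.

Virtual image ⇒ d_i = −343 cm.
1/f = 1/d_o + 1/d_i = 1/(67.2) + 1/(-343) = 0.01197, so f = 83.6 cm.
Since f is positive, the lens is converging.

f = 83.6 cm (converging)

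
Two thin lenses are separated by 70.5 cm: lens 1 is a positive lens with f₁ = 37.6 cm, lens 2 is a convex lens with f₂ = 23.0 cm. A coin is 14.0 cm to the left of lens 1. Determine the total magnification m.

Lens 1: 1/d_i1 = 1/(37.6) − 1/(14.0) = -0.04483, so d_i1 = -22.31 cm; m₁ = −d_i1/d_o1 = +1.594.
d_o2 = 70.5 − (-22.31) = 92.81 cm.
Lens 2: 1/d_i2 = 1/(23.0) − 1/(92.81) = 0.03270, so d_i2 = 30.58 cm; m₂ = −d_i2/d_o2 = -0.3295.
m = m₁·m₂ = (+1.594)(-0.3295) = -0.525.

m = -0.525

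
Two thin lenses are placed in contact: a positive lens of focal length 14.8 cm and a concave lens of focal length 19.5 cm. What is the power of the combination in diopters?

P₁ = 1/f₁ = 1/(0.148 m) = +6.757 D; P₂ = 1/f₂ = 1/(-0.195 m) = -5.128 D.
For thin lenses in contact, P = P₁ + P₂ = (+6.757) + (-5.128) = +1.63 D.

P = +1.63 D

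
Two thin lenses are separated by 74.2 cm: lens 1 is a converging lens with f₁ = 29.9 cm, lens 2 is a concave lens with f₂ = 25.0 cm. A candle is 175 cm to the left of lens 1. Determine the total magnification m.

Lens 1: 1/d_i1 = 1/(29.9) − 1/(175) = 0.02773, so d_i1 = 36.06 cm; m₁ = −d_i1/d_o1 = -0.2061.
d_o2 = 74.2 − (36.06) = 38.14 cm.
f₂ = −25.0 cm (diverging).
Lens 2: 1/d_i2 = 1/(-25.0) − 1/(38.14) = -0.06622, so d_i2 = -15.10 cm; m₂ = −d_i2/d_o2 = +0.3959.
m = m₁·m₂ = (-0.2061)(+0.3959) = -0.0816.

m = -0.0816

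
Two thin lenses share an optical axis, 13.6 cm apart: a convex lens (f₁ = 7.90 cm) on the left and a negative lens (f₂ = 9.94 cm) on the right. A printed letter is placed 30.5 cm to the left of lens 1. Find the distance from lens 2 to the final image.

2.27 cm

Lens 1: 1/d_i1 = 1/f₁ − 1/d_o1 = 1/(7.90) − 1/(30.5) = 0.09380, so d_i1 = 10.66 cm.
The intermediate image is 10.66 cm to the right of lens 1, which is 13.6 − (10.66) = 2.940 cm to the left of lens 2, so d_o2 = +2.940 cm.
Lens 2 is diverging, so f₂ = −9.94 cm.
Lens 2: 1/d_i2 = 1/f₂ − 1/d_o2 = 1/(-9.94) − 1/(2.940) = -0.4407, so d_i2 = -2.27 cm.
The final image is virtual, 2.27 cm to the left of lens 2 (overall magnification ≈ -0.27).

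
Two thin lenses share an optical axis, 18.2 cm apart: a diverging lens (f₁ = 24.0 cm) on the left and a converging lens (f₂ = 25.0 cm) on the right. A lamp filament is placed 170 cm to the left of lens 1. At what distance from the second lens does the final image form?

Lens 1 is diverging, so f₁ = −24.0 cm.
Lens 1: 1/d_i1 = 1/f₁ − 1/d_o1 = 1/(-24.0) − 1/(170) = -0.04755, so d_i1 = -21.03 cm.
The intermediate image is 21.03 cm to the left of lens 1 (virtual), which is 18.2 − (-21.03) = 39.23 cm to the left of lens 2, so d_o2 = +39.23 cm.
Lens 2: 1/d_i2 = 1/f₂ − 1/d_o2 = 1/(25.0) − 1/(39.23) = 0.01451, so d_i2 = 68.9 cm.
The final image is real, 68.9 cm to the right of lens 2 (overall magnification ≈ -0.22).

68.9 cm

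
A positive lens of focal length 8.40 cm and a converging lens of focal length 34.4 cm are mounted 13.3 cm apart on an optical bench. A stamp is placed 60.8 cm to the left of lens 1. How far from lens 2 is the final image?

3.96 cm

Lens 1: 1/d_i1 = 1/f₁ − 1/d_o1 = 1/(8.40) − 1/(60.8) = 0.1026, so d_i1 = 9.747 cm.
The intermediate image is 9.747 cm to the right of lens 1, which is 13.3 − (9.747) = 3.553 cm to the left of lens 2, so d_o2 = +3.553 cm.
Lens 2: 1/d_i2 = 1/f₂ − 1/d_o2 = 1/(34.4) − 1/(3.553) = -0.2524, so d_i2 = -3.96 cm.
The final image is virtual, 3.96 cm to the left of lens 2 (overall magnification ≈ -0.18).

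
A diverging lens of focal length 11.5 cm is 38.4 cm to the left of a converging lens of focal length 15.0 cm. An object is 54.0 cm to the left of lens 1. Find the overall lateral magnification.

f₁ = −11.5 cm (diverging).
Lens 1: 1/d_i1 = 1/(-11.5) − 1/(54.0) = -0.1055, so d_i1 = -9.481 cm; m₁ = −d_i1/d_o1 = +0.1756.
d_o2 = 38.4 − (-9.481) = 47.88 cm.
Lens 2: 1/d_i2 = 1/(15.0) − 1/(47.88) = 0.04578, so d_i2 = 21.84 cm; m₂ = −d_i2/d_o2 = -0.4562.
m = m₁·m₂ = (+0.1756)(-0.4562) = -0.0801.

m = -0.0801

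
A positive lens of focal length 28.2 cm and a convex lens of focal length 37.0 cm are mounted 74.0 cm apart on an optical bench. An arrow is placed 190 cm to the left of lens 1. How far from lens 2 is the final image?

389 cm

Lens 1: 1/d_i1 = 1/f₁ − 1/d_o1 = 1/(28.2) − 1/(190) = 0.03020, so d_i1 = 33.11 cm.
The intermediate image is 33.11 cm to the right of lens 1, which is 74.0 − (33.11) = 40.89 cm to the left of lens 2, so d_o2 = +40.89 cm.
Lens 2: 1/d_i2 = 1/f₂ − 1/d_o2 = 1/(37.0) − 1/(40.89) = 0.002571, so d_i2 = 389 cm.
The final image is real, 389 cm to the right of lens 2 (overall magnification ≈ 1.7).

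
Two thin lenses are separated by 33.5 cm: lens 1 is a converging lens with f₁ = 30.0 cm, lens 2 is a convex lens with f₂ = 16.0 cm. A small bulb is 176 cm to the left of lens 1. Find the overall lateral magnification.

Lens 1: 1/d_i1 = 1/(30.0) − 1/(176) = 0.02765, so d_i1 = 36.16 cm; m₁ = −d_i1/d_o1 = -0.2055.
d_o2 = 33.5 − (36.16) = -2.660 cm (virtual object).
Lens 2: 1/d_i2 = 1/(16.0) − 1/(-2.660) = 0.4384, so d_i2 = 2.281 cm; m₂ = −d_i2/d_o2 = +0.8574.
m = m₁·m₂ = (-0.2055)(+0.8574) = -0.176.

m = -0.176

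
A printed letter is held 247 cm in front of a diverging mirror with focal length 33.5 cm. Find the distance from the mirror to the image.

29.5 cm

For a diverging mirror, f = -33.5 cm.
Mirror equation: 1/d_i = 1/f − 1/d_o = 1/(-33.50) − 1/(247) = -0.02985 − 0.004049 = -0.03390, so d_i = -29.5 cm.
The image is virtual, upright and reduced, behind the mirror.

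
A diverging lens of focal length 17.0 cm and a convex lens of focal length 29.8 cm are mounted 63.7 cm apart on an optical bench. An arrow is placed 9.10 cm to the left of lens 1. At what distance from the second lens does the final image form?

Lens 1 is diverging, so f₁ = −17.0 cm.
Lens 1: 1/d_i1 = 1/f₁ − 1/d_o1 = 1/(-17.0) − 1/(9.10) = -0.1687, so d_i1 = -5.927 cm.
The intermediate image is 5.927 cm to the left of lens 1 (virtual), which is 63.7 − (-5.927) = 69.63 cm to the left of lens 2, so d_o2 = +69.63 cm.
Lens 2: 1/d_i2 = 1/f₂ − 1/d_o2 = 1/(29.8) − 1/(69.63) = 0.01920, so d_i2 = 52.1 cm.
The final image is real, 52.1 cm to the right of lens 2 (overall magnification ≈ -0.49).

52.1 cm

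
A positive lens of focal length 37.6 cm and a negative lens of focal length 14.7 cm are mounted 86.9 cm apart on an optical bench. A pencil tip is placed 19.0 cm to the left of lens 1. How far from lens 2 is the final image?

13.2 cm

Lens 1: 1/d_i1 = 1/f₁ − 1/d_o1 = 1/(37.6) − 1/(19.0) = -0.02604, so d_i1 = -38.41 cm.
The intermediate image is 38.41 cm to the left of lens 1 (virtual), which is 86.9 − (-38.41) = 125.3 cm to the left of lens 2, so d_o2 = +125.3 cm.
Lens 2 is diverging, so f₂ = −14.7 cm.
Lens 2: 1/d_i2 = 1/f₂ − 1/d_o2 = 1/(-14.7) − 1/(125.3) = -0.07601, so d_i2 = -13.2 cm.
The final image is virtual, 13.2 cm to the left of lens 2 (overall magnification ≈ 0.21).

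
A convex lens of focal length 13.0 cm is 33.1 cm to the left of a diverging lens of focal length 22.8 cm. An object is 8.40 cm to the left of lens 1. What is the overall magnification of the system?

m = +0.809

Lens 1: 1/d_i1 = 1/(13.0) − 1/(8.40) = -0.04212, so d_i1 = -23.74 cm; m₁ = −d_i1/d_o1 = +2.826.
d_o2 = 33.1 − (-23.74) = 56.84 cm.
f₂ = −22.8 cm (diverging).
Lens 2: 1/d_i2 = 1/(-22.8) − 1/(56.84) = -0.06145, so d_i2 = -16.27 cm; m₂ = −d_i2/d_o2 = +0.2863.
m = m₁·m₂ = (+2.826)(+0.2863) = +0.809.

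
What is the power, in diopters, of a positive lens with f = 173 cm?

f = 173 cm = 1.73 m.
P = 1/f = 1/(1.73 m) = +0.578 D.

P = +0.578 D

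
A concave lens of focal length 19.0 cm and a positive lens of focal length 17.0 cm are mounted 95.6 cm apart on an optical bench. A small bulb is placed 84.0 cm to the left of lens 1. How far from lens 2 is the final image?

Lens 1 is diverging, so f₁ = −19.0 cm.
Lens 1: 1/d_i1 = 1/f₁ − 1/d_o1 = 1/(-19.0) − 1/(84.0) = -0.06454, so d_i1 = -15.50 cm.
The intermediate image is 15.50 cm to the left of lens 1 (virtual), which is 95.6 − (-15.50) = 111.1 cm to the left of lens 2, so d_o2 = +111.1 cm.
Lens 2: 1/d_i2 = 1/f₂ − 1/d_o2 = 1/(17.0) − 1/(111.1) = 0.04982, so d_i2 = 20.1 cm.
The final image is real, 20.1 cm to the right of lens 2 (overall magnification ≈ -0.033).

20.1 cm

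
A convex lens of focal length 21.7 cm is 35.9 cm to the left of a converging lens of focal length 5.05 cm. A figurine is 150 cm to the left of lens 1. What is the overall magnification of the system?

Lens 1: 1/d_i1 = 1/(21.7) − 1/(150) = 0.03942, so d_i1 = 25.37 cm; m₁ = −d_i1/d_o1 = -0.1691.
d_o2 = 35.9 − (25.37) = 10.53 cm.
Lens 2: 1/d_i2 = 1/(5.05) − 1/(10.53) = 0.1031, so d_i2 = 9.704 cm; m₂ = −d_i2/d_o2 = -0.9215.
m = m₁·m₂ = (-0.1691)(-0.9215) = +0.156.

m = +0.156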